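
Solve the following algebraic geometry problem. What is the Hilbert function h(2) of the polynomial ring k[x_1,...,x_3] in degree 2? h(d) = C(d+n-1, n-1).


The Hilbert function for the polynomial ring in 3 variables is:
h(d) = C(d+n-1, n-1)
h(2) = C(2+3-1, 3-1) = C(4, 2)
= 4! / (2! * 2!)
= 6

6


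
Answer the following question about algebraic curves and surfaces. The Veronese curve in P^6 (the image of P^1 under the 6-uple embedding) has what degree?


The rational normal curve in P^6 is the image of P^1 under the 6-uple Veronese.
A general hyperplane in P^6 pulls back to a degree-6 form on P^1, which has 6 zeros,
so the curve meets a general hyperplane in 6 points. Degree = 6.

6


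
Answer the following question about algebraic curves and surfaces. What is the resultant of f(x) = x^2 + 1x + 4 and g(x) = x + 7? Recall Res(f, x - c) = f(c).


For Res(f, x - c), we evaluate f at x = c.
f(-7) = (-7)^2 + 1*(-7) + 4
= 49 - 7 + 4
= 42 + 4 = 46
Res(f, g) = 46

46


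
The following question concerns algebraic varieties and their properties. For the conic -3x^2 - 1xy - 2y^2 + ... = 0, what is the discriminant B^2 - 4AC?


The discriminant of a conic Ax^2 + Bxy + Cy^2 + ... = 0 is B^2 - 4AC.
B^2 = (-1)^2 = 1
4AC = 4*(-3)*(-2) = 24
Discriminant = 1 - 24 = -23

-23


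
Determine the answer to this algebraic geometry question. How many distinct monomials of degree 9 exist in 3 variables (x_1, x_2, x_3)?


The number of degree-9 monomials in 3 variables is C(d+n-1, n-1).
= C(9+3-1, 3-1) = C(11, 2)
= 55

55


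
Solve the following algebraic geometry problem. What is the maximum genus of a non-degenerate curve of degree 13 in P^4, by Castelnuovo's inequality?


Castelnuovo's bound: write d - 1 = m(r-1) + epsilon with 0 <= epsilon < r-1.
d - 1 = 13 - 1 = 12
r - 1 = 4 - 1 = 3
12 = 4*3 + 0, so m = 4, epsilon = 0
pi(d, r) = m(m-1)(r-1)/2 + m*epsilon
= 4*3*3/2 + 4*0
= 36/2 + 0
= 18 + 0 = 18

18


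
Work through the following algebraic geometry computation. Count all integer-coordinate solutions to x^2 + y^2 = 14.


Systematically check integer values of x where x^2 <= 14.
For each valid x, check if 14 - x^2 is a perfect square.
Total integer solutions found: 0

0


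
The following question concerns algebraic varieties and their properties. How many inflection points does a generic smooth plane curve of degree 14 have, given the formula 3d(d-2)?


For a general smooth plane curve C of degree d, the inflection points are
the intersection of C with its Hessian curve, which has degree 3(d-2).
By Bezout, the total intersection number is d * 3(d-2) = 14 * 36 = 504.
For a general curve every flex is ordinary, so each contributes
multiplicity 1 to C·Hess(C), and the number of distinct inflection
points is 3d(d-2).
Inflection points = 3*14*(14-2) = 3*14*12 = 504

504


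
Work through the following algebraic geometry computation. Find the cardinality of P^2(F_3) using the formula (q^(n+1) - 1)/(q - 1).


P^2(F_3) has (q^(n+1) - 1)/(q - 1) points.
= 3^2 + 3^1 + 3^0
= 9 + 3 + 1
= 13

13


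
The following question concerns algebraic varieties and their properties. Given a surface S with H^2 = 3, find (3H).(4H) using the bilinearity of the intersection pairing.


Using bilinearity of the intersection pairing on a surface S:
(aH).(bH) = ab * (H.H)
We have H^2 = 3.
D.E = (3H).(4H) = 3*4*3
= 12*3
= 36

36


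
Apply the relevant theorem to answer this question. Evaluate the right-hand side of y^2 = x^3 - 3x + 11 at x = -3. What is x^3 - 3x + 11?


Compute x^3 - 3x + 11 at x = -3:
x^3 = (-3)^3 = -27
(-3)*x = (-3)*(-3) = 9
Sum: -27 + 9 + 11 = -7

-7


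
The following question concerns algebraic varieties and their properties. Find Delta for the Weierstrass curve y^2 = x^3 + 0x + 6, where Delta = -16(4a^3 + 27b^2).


Compute each component:
4a^3 = 4*0^3 = 4*0 = 0
27b^2 = 27*6^2 = 27*36 = 972
4a^3 + 27b^2 = 0 + 972 = 972
Delta = -16*972 = -15552

-15552


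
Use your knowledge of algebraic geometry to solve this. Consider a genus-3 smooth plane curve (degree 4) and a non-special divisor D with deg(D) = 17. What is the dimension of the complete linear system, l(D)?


First, compute the genus of a smooth plane curve of degree 4:
g = (d-1)(d-2)/2 = (4-1)(4-2)/2 = 3
For a non-special divisor D (i.e., h^1(D) = 0), Riemann-Roch gives:
l(D) = deg(D) - g + 1
Since deg(D) = 17 >= 2g - 1 = 5, D is non-special.
l(D) = 17 - 3 + 1 = 15

15


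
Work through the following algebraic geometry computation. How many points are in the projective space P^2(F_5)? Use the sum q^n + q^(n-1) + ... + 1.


P^2(F_5) has (q^(n+1) - 1)/(q - 1) points.
= 5^2 + 5^1 + 5^0
= 25 + 5 + 1
= 31

31


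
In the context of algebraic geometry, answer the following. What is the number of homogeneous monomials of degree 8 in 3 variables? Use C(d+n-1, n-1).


The number of degree-8 monomials in 3 variables is C(d+n-1, n-1).
= C(8+3-1, 3-1) = C(10, 2)
= 45

45


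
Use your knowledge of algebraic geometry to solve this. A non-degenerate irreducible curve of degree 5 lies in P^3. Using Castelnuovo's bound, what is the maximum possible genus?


Castelnuovo's bound: write d - 1 = m(r-1) + epsilon with 0 <= epsilon < r-1.
d - 1 = 5 - 1 = 4
r - 1 = 3 - 1 = 2
4 = 2*2 + 0, so m = 2, epsilon = 0
pi(d, r) = m(m-1)(r-1)/2 + m*epsilon
= 2*1*2/2 + 2*0
= 4/2 + 0
= 2 + 0 = 2

2


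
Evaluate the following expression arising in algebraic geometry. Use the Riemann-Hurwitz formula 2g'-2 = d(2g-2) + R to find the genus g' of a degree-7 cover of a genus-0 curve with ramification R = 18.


Riemann-Hurwitz formula: 2g' - 2 = d(2g - 2) + R
Given: d = 7, g = 0, R = 18
2g' - 2 = 7*(2*0 - 2) + 18
2g' - 2 = 7*(-2) + 18
2g' - 2 = -14 + 18 = 4
2g' = 6
g' = 3

3


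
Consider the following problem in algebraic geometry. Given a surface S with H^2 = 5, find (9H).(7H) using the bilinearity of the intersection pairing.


Using bilinearity of the intersection pairing on a surface S:
(aH).(bH) = ab * (H.H)
We have H^2 = 5.
D.E = (9H).(7H) = 9*7*5
= 63*5
= 315

315


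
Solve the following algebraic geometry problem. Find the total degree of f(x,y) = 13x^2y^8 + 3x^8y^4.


Examine each term for its total degree (sum of exponents).
  Term '13x^2y^8' has total degree 2+8 = 10.
  Term '3x^8y^4' has total degree 8+4 = 12.
The maximum total degree among all terms is 12.

12


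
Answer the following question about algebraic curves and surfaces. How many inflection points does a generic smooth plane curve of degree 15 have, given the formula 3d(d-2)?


For a general smooth plane curve C of degree d, the inflection points are
the intersection of C with its Hessian curve, which has degree 3(d-2).
By Bezout, the total intersection number is d * 3(d-2) = 15 * 39 = 585.
For a general curve every flex is ordinary, so each contributes
multiplicity 1 to C·Hess(C), and the number of distinct inflection
points is 3d(d-2).
Inflection points = 3*15*(15-2) = 3*15*13 = 585

585


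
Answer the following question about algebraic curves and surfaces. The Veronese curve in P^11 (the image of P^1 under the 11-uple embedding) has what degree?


The rational normal curve in P^11 is the image of P^1 under the 11-uple Veronese.
A general hyperplane in P^11 pulls back to a degree-11 form on P^1, which has 11 zeros,
so the curve meets a general hyperplane in 11 points. Degree = 11.

11


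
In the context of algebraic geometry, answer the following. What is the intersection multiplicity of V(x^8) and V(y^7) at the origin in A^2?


The intersection multiplicity of V(x^a) and V(y^b) at the origin is:
I(O; V(x^8), V(y^7)) = dim_k(k[x,y]/(x^8, y^7))
A basis for k[x,y]/(x^8, y^7) is the set of monomials x^i * y^j
where 0 <= i < 8 and 0 <= j < 7.
The number of such monomials is 8 * 7 = 56

56


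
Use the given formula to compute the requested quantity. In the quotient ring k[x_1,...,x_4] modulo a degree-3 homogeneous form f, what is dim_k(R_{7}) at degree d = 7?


For R = k[x_1,...,x_n]/(f) with f homogeneous of degree e:
The Hilbert series is (1 - t^e)/(1 - t)^n.
So h(d) = C(d+n-1, n-1) - C(d-e+n-1, n-1) for d >= e.
With n=4, e=3, d=7:
C(7+4-1, 4-1) = C(10, 3) = 120
C(7-3+4-1, 4-1) = C(7, 3) = 35
h(7) = 120 - 35 = 85

85


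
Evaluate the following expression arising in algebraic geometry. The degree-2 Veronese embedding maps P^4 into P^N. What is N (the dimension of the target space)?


The Veronese embedding v_d: P^n -> P^N maps each point to all
degree-d monomials in n+1 homogeneous coordinates.
N = C(n+d, d) - 1
N = C(4+2, 2) - 1
N = C(6, 2) - 1
C(6, 2) = 15
N = 15 - 1 = 14

14


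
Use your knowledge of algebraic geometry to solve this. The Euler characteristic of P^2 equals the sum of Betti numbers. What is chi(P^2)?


The complex projective space P^2 has one cell in each even real dimension 0, 2, ..., 4.
The cohomology groups are H^{2k}(P^2) = Z for k = 0,...,2, and 0 otherwise.
Euler characteristic = sum of Betti numbers = 1 per even-dimensional cohomology group.
chi(P^2) = 2 + 1 = 3

3


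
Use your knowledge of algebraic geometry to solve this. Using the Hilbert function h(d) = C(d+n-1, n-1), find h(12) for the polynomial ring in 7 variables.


The Hilbert function for the polynomial ring in 7 variables is:
h(d) = C(d+n-1, n-1)
h(12) = C(12+7-1, 7-1) = C(18, 6)
= 18! / (6! * 12!)
= 18564

18564


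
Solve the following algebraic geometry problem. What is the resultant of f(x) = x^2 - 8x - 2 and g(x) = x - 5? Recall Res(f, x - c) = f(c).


For Res(f, x - c), we evaluate f at x = c.
f(5) = 5^2 - 8*5 - 2
= 25 - 40 - 2
= -15 - 2 = -17
Res(f, g) = -17

-17


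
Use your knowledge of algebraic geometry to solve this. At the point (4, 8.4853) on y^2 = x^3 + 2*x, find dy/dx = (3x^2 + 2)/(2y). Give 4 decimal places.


Using implicit differentiation of y^2 = x^3 + 2*x:
2y * dy/dx = 3x^2 + 2
dy/dx = (3x^2 + 2)/(2y)
Numerator: 3*4^2 + 2 = 50
Denominator: 2*8.4853 = 16.9706
dy/dx = 50/16.9706 = 2.9463

2.9463


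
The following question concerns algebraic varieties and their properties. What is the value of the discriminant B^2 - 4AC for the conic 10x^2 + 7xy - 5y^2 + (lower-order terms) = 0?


The discriminant of a conic Ax^2 + Bxy + Cy^2 + ... = 0 is B^2 - 4AC.
B^2 = 7^2 = 49
4AC = 4*10*(-5) = -200
Discriminant = 49 + 200 = 249

249


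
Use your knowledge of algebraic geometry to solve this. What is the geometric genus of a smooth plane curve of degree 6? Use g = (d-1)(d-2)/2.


Using the genus formula for smooth plane curves:
g = (d-1)(d-2)/2
g = (6-1)(6-2)/2
g = 5*4/2
g = 20/2 = 10

10


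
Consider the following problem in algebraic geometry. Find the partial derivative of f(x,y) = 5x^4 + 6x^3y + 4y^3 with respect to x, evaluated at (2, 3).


df/dx = 4*5*x^3 + 3*6*x^2*y
At (2,3): 4*5*2^3 + 3*6*2^2*3
= 160 + 216
= 376

376


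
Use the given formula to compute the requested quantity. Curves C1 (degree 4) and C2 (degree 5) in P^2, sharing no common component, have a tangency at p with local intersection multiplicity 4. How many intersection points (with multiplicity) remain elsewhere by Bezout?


By Bezout's theorem, the total intersection number is d1 * d2.
Total = 4 * 5 = 20
Intersection multiplicity at p = 4
Remaining intersections = 20 - 4 = 16

16


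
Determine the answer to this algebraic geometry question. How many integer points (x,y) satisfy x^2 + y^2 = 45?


Systematically check integer values of x where x^2 <= 45.
For each valid x, check if 45 - x^2 is a perfect square.
x=3: 45 - 9 = 36, sqrt = 6 (valid)
x=6: 45 - 36 = 9, sqrt = 3 (valid)
Total integer solutions found: 8

8


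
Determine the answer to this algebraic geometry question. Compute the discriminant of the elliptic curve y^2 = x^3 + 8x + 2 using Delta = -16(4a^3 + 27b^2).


Compute each component:
4a^3 = 4*8^3 = 4*512 = 2048
27b^2 = 27*2^2 = 27*4 = 108
4a^3 + 27b^2 = 2048 + 108 = 2156
Delta = -16*2156 = -34496

-34496


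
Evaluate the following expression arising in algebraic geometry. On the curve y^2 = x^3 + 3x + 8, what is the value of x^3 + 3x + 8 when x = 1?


Compute x^3 + 3x + 8 at x = 1:
x^3 = 1^3 = 1
3*x = 3*1 = 3
Sum: 1 + 3 + 8 = 12

12


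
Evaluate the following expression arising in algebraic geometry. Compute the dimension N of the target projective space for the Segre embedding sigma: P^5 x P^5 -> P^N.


The Segre embedding maps P^m x P^n into P^N via
all products of coordinates from each factor.
N = (m+1)(n+1) - 1
N = (5+1)(5+1) - 1
N = 6*6 - 1
N = 36 - 1 = 35

35


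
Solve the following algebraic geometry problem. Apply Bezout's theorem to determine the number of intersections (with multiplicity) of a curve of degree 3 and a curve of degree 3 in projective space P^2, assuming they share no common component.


Bezout's theorem states the intersection count equals the product of degrees.
Intersection count = 3 * 3 = 9

9


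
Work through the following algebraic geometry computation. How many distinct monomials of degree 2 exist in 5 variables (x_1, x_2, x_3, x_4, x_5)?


The number of degree-2 monomials in 5 variables is C(d+n-1, n-1).
= C(2+5-1, 5-1) = C(6, 4)
= 15

15


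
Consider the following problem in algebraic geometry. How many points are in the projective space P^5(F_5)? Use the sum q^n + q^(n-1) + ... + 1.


P^5(F_5) has (q^(n+1) - 1)/(q - 1) points.
= 5^5 + 5^4 + 5^3 + 5^2 + 5^1 + 5^0
= 3125 + 625 + 125 + 25 + 5 + 1
= 3906

3906


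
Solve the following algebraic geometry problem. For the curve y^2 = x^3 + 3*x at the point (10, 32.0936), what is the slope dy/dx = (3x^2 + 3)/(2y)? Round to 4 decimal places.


Using implicit differentiation of y^2 = x^3 + 3*x:
2y * dy/dx = 3x^2 + 3
dy/dx = (3x^2 + 3)/(2y)
Numerator: 3*10^2 + 3 = 303
Denominator: 2*32.0936 = 64.1872
dy/dx = 303/64.1872 = 4.7206

4.7206


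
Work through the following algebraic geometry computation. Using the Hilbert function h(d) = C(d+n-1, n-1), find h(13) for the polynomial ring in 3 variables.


The Hilbert function for the polynomial ring in 3 variables is:
h(d) = C(d+n-1, n-1)
h(13) = C(13+3-1, 3-1) = C(15, 2)
= 15! / (2! * 13!)
= 105

105


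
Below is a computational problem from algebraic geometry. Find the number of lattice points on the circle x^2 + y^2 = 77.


Systematically check integer values of x where x^2 <= 77.
For each valid x, check if 77 - x^2 is a perfect square.
Total integer solutions found: 0

0


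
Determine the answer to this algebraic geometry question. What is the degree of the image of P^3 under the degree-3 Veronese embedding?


The Veronese variety v_3(P^3) has degree d^r.
d^r = 3^3 = 27

27


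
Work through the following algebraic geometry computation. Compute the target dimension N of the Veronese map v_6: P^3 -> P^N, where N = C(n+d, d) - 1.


The Veronese embedding v_d: P^n -> P^N maps each point to all
degree-d monomials in n+1 homogeneous coordinates.
N = C(n+d, d) - 1
N = C(3+6, 6) - 1
N = C(9, 6) - 1
C(9, 6) = 84
N = 84 - 1 = 83

83


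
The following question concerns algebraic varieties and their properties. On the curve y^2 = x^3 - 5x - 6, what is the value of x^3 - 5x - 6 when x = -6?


Compute x^3 - 5x - 6 at x = -6:
x^3 = (-6)^3 = -216
(-5)*x = (-5)*(-6) = 30
Sum: -216 + 30 - 6 = -192

-192


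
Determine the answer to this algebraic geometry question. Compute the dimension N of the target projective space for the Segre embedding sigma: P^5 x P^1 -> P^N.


The Segre embedding maps P^m x P^n into P^N via
all products of coordinates from each factor.
N = (m+1)(n+1) - 1
N = (5+1)(1+1) - 1
N = 6*2 - 1
N = 12 - 1 = 11

11


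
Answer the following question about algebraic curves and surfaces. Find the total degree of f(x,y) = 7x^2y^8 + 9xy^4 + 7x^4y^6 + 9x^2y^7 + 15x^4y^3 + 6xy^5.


Examine each term for its total degree (sum of exponents).
  Term '7x^2y^8' has total degree 2+8 = 10.
  Term '9xy^4' has total degree 1+4 = 5.
  Term '7x^4y^6' has total degree 4+6 = 10.
  Term '9x^2y^7' has total degree 2+7 = 9.
  Term '15x^4y^3' has total degree 4+3 = 7.
  Term '6xy^5' has total degree 1+5 = 6.
The maximum total degree among all terms is 10.

10


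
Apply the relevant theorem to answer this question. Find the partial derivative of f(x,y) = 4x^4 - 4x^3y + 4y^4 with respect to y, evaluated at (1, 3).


df/dy = (-4)*x^3 + 4*4*y^3
At (1,3): (-4)*1^3 + 4*4*3^3
= -4 + 432
= 428

428


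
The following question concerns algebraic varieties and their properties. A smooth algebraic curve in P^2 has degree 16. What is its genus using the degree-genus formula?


Using the genus formula for smooth plane curves:
g = (d-1)(d-2)/2
g = (16-1)(16-2)/2
g = 15*14/2
g = 210/2 = 105

105


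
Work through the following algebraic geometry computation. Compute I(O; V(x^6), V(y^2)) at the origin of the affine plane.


The intersection multiplicity of V(x^a) and V(y^b) at the origin is:
I(O; V(x^6), V(y^2)) = dim_k(k[x,y]/(x^6, y^2))
A basis for k[x,y]/(x^6, y^2) is the set of monomials x^i * y^j
where 0 <= i < 6 and 0 <= j < 2.
The number of such monomials is 6 * 2 = 12

12


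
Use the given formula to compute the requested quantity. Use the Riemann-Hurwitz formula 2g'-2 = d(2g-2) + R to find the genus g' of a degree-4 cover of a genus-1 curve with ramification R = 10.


Riemann-Hurwitz formula: 2g' - 2 = d(2g - 2) + R
Given: d = 4, g = 1, R = 10
2g' - 2 = 4*(2*1 - 2) + 10
2g' - 2 = 4*0 + 10
2g' - 2 = 0 + 10 = 10
2g' = 12
g' = 6

6


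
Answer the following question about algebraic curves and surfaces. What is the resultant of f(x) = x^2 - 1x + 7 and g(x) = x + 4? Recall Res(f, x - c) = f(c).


For Res(f, x - c), we evaluate f at x = c.
f(-4) = (-4)^2 - 1*(-4) + 7
= 16 + 4 + 7
= 20 + 7 = 27
Res(f, g) = 27

27


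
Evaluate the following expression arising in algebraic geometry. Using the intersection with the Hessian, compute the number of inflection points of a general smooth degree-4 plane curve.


For a general smooth plane curve C of degree d, the inflection points are
the intersection of C with its Hessian curve, which has degree 3(d-2).
By Bezout, the total intersection number is d * 3(d-2) = 4 * 6 = 24.
For a general curve every flex is ordinary, so each contributes
multiplicity 1 to C·Hess(C), and the number of distinct inflection
points is 3d(d-2).
Inflection points = 3*4*(4-2) = 3*4*2 = 24

24


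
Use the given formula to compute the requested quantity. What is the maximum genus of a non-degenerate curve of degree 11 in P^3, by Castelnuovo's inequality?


Castelnuovo's bound: write d - 1 = m(r-1) + epsilon with 0 <= epsilon < r-1.
d - 1 = 11 - 1 = 10
r - 1 = 3 - 1 = 2
10 = 5*2 + 0, so m = 5, epsilon = 0
pi(d, r) = m(m-1)(r-1)/2 + m*epsilon
= 5*4*2/2 + 5*0
= 40/2 + 0
= 20 + 0 = 20

20


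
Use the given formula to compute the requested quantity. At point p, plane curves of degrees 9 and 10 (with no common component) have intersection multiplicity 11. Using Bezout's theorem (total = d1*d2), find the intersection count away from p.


By Bezout's theorem, the total intersection number is d1 * d2.
Total = 9 * 10 = 90
Intersection multiplicity at p = 11
Remaining intersections = 90 - 11 = 79

79


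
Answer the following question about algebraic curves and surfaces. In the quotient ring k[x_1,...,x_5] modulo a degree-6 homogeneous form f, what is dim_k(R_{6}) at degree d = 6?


For R = k[x_1,...,x_n]/(f) with f homogeneous of degree e:
The Hilbert series is (1 - t^e)/(1 - t)^n.
So h(d) = C(d+n-1, n-1) - C(d-e+n-1, n-1) for d >= e.
With n=5, e=6, d=6:
C(6+5-1, 5-1) = C(10, 4) = 210
C(6-6+5-1, 5-1) = C(4, 4) = 1
h(6) = 210 - 1 = 209

209


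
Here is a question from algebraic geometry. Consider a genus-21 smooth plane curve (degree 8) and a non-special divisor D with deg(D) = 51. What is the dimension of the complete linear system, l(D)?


First, compute the genus of a smooth plane curve of degree 8:
g = (d-1)(d-2)/2 = (8-1)(8-2)/2 = 21
For a non-special divisor D (i.e., h^1(D) = 0), Riemann-Roch gives:
l(D) = deg(D) - g + 1
Since deg(D) = 51 >= 2g - 1 = 41, D is non-special.
l(D) = 51 - 21 + 1 = 31

31


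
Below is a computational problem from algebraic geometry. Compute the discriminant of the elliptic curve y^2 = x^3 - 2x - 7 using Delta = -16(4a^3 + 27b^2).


Compute each component:
4a^3 = 4*(-2)^3 = 4*(-8) = -32
27b^2 = 27*(-7)^2 = 27*49 = 1323
4a^3 + 27b^2 = -32 + 1323 = 1291
Delta = -16*1291 = -20656

-20656


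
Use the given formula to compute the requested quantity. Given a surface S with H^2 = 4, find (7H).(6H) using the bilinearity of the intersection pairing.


Using bilinearity of the intersection pairing on a surface S:
(aH).(bH) = ab * (H.H)
We have H^2 = 4.
D.E = (7H).(6H) = 7*6*4
= 42*4
= 168

168


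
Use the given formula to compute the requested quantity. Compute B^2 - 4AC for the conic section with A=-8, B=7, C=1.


The discriminant of a conic Ax^2 + Bxy + Cy^2 + ... = 0 is B^2 - 4AC.
B^2 = 7^2 = 49
4AC = 4*(-8)*1 = -32
Discriminant = 49 + 32 = 81

81


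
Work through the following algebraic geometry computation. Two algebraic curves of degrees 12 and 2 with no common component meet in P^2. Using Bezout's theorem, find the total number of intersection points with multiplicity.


Bezout's theorem states the intersection count equals the product of degrees.
Intersection count = 12 * 2 = 24

24


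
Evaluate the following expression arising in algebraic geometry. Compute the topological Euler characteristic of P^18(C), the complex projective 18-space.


The complex projective space P^18 has one cell in each even real dimension 0, 2, ..., 36.
The cohomology groups are H^{2k}(P^18) = Z for k = 0,...,18, and 0 otherwise.
Euler characteristic = sum of Betti numbers = 1 per even-dimensional cohomology group.
chi(P^18) = 18 + 1 = 19

19


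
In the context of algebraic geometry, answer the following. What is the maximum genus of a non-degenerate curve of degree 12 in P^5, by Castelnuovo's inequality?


Castelnuovo's bound: write d - 1 = m(r-1) + epsilon with 0 <= epsilon < r-1.
d - 1 = 12 - 1 = 11
r - 1 = 5 - 1 = 4
11 = 2*4 + 3, so m = 2, epsilon = 3
pi(d, r) = m(m-1)(r-1)/2 + m*epsilon
= 2*1*4/2 + 2*3
= 8/2 + 6
= 4 + 6 = 10

10


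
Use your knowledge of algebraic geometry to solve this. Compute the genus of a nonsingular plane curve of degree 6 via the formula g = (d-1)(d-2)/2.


Using the genus formula for smooth plane curves:
g = (d-1)(d-2)/2
g = (6-1)(6-2)/2
g = 5*4/2
g = 20/2 = 10

10


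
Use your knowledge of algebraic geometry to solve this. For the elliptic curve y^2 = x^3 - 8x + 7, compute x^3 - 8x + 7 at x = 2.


Compute x^3 - 8x + 7 at x = 2:
x^3 = 2^3 = 8
(-8)*x = (-8)*2 = -16
Sum: 8 - 16 + 7 = -1

-1


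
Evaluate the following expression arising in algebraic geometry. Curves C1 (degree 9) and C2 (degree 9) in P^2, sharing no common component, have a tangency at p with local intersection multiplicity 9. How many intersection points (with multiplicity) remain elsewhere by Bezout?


By Bezout's theorem, the total intersection number is d1 * d2.
Total = 9 * 9 = 81
Intersection multiplicity at p = 9
Remaining intersections = 81 - 9 = 72

72


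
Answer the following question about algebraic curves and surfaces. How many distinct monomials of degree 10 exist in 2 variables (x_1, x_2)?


The number of degree-10 monomials in 2 variables is C(d+n-1, n-1).
= C(10+2-1, 2-1) = C(11, 1)
= 11

11


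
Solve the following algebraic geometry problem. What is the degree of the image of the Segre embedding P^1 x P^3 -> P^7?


The degree of the Segre variety P^1 x P^3 is C(m+n, m).
= C(4, 1)
= 4

4


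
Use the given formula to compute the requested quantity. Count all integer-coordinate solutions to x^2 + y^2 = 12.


Systematically check integer values of x where x^2 <= 12.
For each valid x, check if 12 - x^2 is a perfect square.
Total integer solutions found: 0

0


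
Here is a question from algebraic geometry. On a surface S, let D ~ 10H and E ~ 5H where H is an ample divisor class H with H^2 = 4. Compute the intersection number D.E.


Using bilinearity of the intersection pairing on a surface S:
(aH).(bH) = ab * (H.H)
We have H^2 = 4.
D.E = (10H).(5H) = 10*5*4
= 50*4
= 200

200


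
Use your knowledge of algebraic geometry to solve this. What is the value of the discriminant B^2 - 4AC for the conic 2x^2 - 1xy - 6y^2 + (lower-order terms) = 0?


The discriminant of a conic Ax^2 + Bxy + Cy^2 + ... = 0 is B^2 - 4AC.
B^2 = (-1)^2 = 1
4AC = 4*2*(-6) = -48
Discriminant = 1 + 48 = 49

49


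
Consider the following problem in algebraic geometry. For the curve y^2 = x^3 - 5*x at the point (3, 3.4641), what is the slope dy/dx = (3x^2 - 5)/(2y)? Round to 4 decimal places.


Using implicit differentiation of y^2 = x^3 - 5*x:
2y * dy/dx = 3x^2 - 5
dy/dx = (3x^2 - 5)/(2y)
Numerator: 3*3^2 - 5 = 22
Denominator: 2*3.4641 = 6.9282
dy/dx = 22/6.9282 = 3.1754

3.1754


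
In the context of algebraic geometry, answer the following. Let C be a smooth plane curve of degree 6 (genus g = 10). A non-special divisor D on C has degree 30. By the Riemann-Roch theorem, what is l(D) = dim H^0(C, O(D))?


First, compute the genus of a smooth plane curve of degree 6:
g = (d-1)(d-2)/2 = (6-1)(6-2)/2 = 10
For a non-special divisor D (i.e., h^1(D) = 0), Riemann-Roch gives:
l(D) = deg(D) - g + 1
Since deg(D) = 30 >= 2g - 1 = 19, D is non-special.
l(D) = 30 - 10 + 1 = 21

21


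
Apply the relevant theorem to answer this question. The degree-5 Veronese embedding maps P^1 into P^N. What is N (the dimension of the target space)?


The Veronese embedding v_d: P^n -> P^N maps each point to all
degree-d monomials in n+1 homogeneous coordinates.
N = C(n+d, d) - 1
N = C(1+5, 5) - 1
N = C(6, 5) - 1
C(6, 5) = 6
N = 6 - 1 = 5

5


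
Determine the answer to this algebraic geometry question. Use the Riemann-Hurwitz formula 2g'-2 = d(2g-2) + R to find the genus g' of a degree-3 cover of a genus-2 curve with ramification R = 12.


Riemann-Hurwitz formula: 2g' - 2 = d(2g - 2) + R
Given: d = 3, g = 2, R = 12
2g' - 2 = 3*(2*2 - 2) + 12
2g' - 2 = 3*2 + 12
2g' - 2 = 6 + 12 = 18
2g' = 20
g' = 10

10


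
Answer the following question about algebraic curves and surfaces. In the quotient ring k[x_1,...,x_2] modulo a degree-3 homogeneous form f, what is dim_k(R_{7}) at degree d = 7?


For R = k[x_1,...,x_n]/(f) with f homogeneous of degree e:
The Hilbert series is (1 - t^e)/(1 - t)^n.
So h(d) = C(d+n-1, n-1) - C(d-e+n-1, n-1) for d >= e.
With n=2, e=3, d=7:
C(7+2-1, 2-1) = C(8, 1) = 8
C(7-3+2-1, 2-1) = C(5, 1) = 5
h(7) = 8 - 5 = 3

3


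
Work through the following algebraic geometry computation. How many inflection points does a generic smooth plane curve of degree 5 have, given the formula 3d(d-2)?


For a general smooth plane curve C of degree d, the inflection points are
the intersection of C with its Hessian curve, which has degree 3(d-2).
By Bezout, the total intersection number is d * 3(d-2) = 5 * 9 = 45.
For a general curve every flex is ordinary, so each contributes
multiplicity 1 to C·Hess(C), and the number of distinct inflection
points is 3d(d-2).
Inflection points = 3*5*(5-2) = 3*5*3 = 45

45


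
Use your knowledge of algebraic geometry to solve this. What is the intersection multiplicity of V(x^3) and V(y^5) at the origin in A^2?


The intersection multiplicity of V(x^a) and V(y^b) at the origin is:
I(O; V(x^3), V(y^5)) = dim_k(k[x,y]/(x^3, y^5))
A basis for k[x,y]/(x^3, y^5) is the set of monomials x^i * y^j
where 0 <= i < 3 and 0 <= j < 5.
The number of such monomials is 3 * 5 = 15

15


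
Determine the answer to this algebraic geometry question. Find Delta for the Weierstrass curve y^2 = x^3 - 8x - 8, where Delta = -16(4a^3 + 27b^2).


Compute each component:
4a^3 = 4*(-8)^3 = 4*(-512) = -2048
27b^2 = 27*(-8)^2 = 27*64 = 1728
4a^3 + 27b^2 = -2048 + 1728 = -320
Delta = -16*(-320) = 5120

5120


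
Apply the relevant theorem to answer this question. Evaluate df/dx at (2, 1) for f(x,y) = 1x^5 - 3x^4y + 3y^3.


df/dx = 5*1*x^4 + 4*(-3)*x^3*y
At (2,1): 5*1*2^4 + 4*(-3)*2^3*1
= 80 - 96
= -16

-16


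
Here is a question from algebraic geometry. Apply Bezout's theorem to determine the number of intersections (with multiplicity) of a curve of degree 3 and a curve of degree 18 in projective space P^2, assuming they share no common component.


Bezout's theorem states the intersection count equals the product of degrees.
Intersection count = 3 * 18 = 54

54


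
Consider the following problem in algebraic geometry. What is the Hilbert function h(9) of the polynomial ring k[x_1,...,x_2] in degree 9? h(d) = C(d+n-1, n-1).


The Hilbert function for the polynomial ring in 2 variables is:
h(d) = C(d+n-1, n-1)
h(9) = C(9+2-1, 2-1) = C(10, 1)
= 10! / (1! * 9!)
= 10

10


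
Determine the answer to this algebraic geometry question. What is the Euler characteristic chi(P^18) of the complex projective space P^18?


The complex projective space P^18 has one cell in each even real dimension 0, 2, ..., 36.
The cohomology groups are H^{2k}(P^18) = Z for k = 0,...,18, and 0 otherwise.
Euler characteristic = sum of Betti numbers = 1 per even-dimensional cohomology group.
chi(P^18) = 18 + 1 = 19

19


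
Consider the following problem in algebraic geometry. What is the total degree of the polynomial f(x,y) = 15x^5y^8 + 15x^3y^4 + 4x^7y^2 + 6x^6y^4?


Examine each term for its total degree (sum of exponents).
  Term '15x^5y^8' has total degree 5+8 = 13.
  Term '15x^3y^4' has total degree 3+4 = 7.
  Term '4x^7y^2' has total degree 7+2 = 9.
  Term '6x^6y^4' has total degree 6+4 = 10.
The maximum total degree among all terms is 13.

13


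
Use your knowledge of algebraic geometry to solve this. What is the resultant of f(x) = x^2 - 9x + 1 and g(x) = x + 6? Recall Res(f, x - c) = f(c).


For Res(f, x - c), we evaluate f at x = c.
f(-6) = (-6)^2 - 9*(-6) + 1
= 36 + 54 + 1
= 90 + 1 = 91
Res(f, g) = 91

91


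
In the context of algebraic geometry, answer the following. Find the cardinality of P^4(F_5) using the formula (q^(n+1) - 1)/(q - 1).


P^4(F_5) has (q^(n+1) - 1)/(q - 1) points.
= 5^4 + 5^3 + 5^2 + 5^1 + 5^0
= 625 + 125 + 25 + 5 + 1
= 781

781


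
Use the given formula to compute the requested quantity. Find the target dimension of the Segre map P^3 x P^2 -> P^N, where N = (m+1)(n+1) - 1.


The Segre embedding maps P^m x P^n into P^N via
all products of coordinates from each factor.
N = (m+1)(n+1) - 1
N = (3+1)(2+1) - 1
N = 4*3 - 1
N = 12 - 1 = 11

11


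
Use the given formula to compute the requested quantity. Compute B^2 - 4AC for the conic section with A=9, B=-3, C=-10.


The discriminant of a conic Ax^2 + Bxy + Cy^2 + ... = 0 is B^2 - 4AC.
B^2 = (-3)^2 = 9
4AC = 4*9*(-10) = -360
Discriminant = 9 + 360 = 369

369


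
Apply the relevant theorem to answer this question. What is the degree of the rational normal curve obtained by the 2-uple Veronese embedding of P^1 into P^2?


The rational normal curve in P^2 is the image of P^1 under the 2-uple Veronese.
A general hyperplane in P^2 pulls back to a degree-2 form on P^1, which has 2 zeros,
so the curve meets a general hyperplane in 2 points. Degree = 2.

2


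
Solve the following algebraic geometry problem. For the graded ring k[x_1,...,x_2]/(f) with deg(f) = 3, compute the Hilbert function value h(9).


For R = k[x_1,...,x_n]/(f) with f homogeneous of degree e:
The Hilbert series is (1 - t^e)/(1 - t)^n.
So h(d) = C(d+n-1, n-1) - C(d-e+n-1, n-1) for d >= e.
With n=2, e=3, d=9:
C(9+2-1, 2-1) = C(10, 1) = 10
C(9-3+2-1, 2-1) = C(7, 1) = 7
h(9) = 10 - 7 = 3

3


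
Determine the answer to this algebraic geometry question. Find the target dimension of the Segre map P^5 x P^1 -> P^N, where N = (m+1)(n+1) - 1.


The Segre embedding maps P^m x P^n into P^N via
all products of coordinates from each factor.
N = (m+1)(n+1) - 1
N = (5+1)(1+1) - 1
N = 6*2 - 1
N = 12 - 1 = 11

11


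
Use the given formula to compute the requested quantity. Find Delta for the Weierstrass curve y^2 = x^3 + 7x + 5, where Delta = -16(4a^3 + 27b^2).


Compute each component:
4a^3 = 4*7^3 = 4*343 = 1372
27b^2 = 27*5^2 = 27*25 = 675
4a^3 + 27b^2 = 1372 + 675 = 2047
Delta = -16*2047 = -32752

-32752


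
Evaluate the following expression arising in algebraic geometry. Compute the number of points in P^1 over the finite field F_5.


P^1(F_5) has (q^(n+1) - 1)/(q - 1) points.
= 5^1 + 5^0
= 5 + 1
= 6

6


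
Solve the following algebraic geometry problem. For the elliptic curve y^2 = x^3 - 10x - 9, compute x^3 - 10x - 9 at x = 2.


Compute x^3 - 10x - 9 at x = 2:
x^3 = 2^3 = 8
(-10)*x = (-10)*2 = -20
Sum: 8 - 20 - 9 = -21

-21


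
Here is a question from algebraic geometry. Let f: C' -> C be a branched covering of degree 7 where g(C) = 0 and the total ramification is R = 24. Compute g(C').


Riemann-Hurwitz formula: 2g' - 2 = d(2g - 2) + R
Given: d = 7, g = 0, R = 24
2g' - 2 = 7*(2*0 - 2) + 24
2g' - 2 = 7*(-2) + 24
2g' - 2 = -14 + 24 = 10
2g' = 12
g' = 6

6


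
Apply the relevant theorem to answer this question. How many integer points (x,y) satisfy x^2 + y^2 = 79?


Systematically check integer values of x where x^2 <= 79.
For each valid x, check if 79 - x^2 is a perfect square.
Total integer solutions found: 0

0


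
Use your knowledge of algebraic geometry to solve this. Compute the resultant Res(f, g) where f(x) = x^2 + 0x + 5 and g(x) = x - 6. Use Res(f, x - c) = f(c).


For Res(f, x - c), we evaluate f at x = c.
f(6) = 6^2 + 0*6 + 5
= 36 + 0 + 5
= 36 + 5 = 41
Res(f, g) = 41

41


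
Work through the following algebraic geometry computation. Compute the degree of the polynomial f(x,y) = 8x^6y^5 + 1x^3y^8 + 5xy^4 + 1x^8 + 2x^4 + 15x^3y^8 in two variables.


Examine each term for its total degree (sum of exponents).
  Term '8x^6y^5' has total degree 6+5 = 11.
  Term '1x^3y^8' has total degree 3+8 = 11.
  Term '5xy^4' has total degree 1+4 = 5.
  Term '1x^8' has total degree 8+0 = 8.
  Term '2x^4' has total degree 4+0 = 4.
  Term '15x^3y^8' has total degree 3+8 = 11.
The maximum total degree among all terms is 11.

11


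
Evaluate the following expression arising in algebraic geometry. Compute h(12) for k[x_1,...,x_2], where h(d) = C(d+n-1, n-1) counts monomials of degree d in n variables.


The Hilbert function for the polynomial ring in 2 variables is:
h(d) = C(d+n-1, n-1)
h(12) = C(12+2-1, 2-1) = C(13, 1)
= 13! / (1! * 12!)
= 13

13


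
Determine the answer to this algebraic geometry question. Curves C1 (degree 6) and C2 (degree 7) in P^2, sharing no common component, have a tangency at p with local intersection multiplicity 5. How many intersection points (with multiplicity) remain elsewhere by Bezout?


By Bezout's theorem, the total intersection number is d1 * d2.
Total = 6 * 7 = 42
Intersection multiplicity at p = 5
Remaining intersections = 42 - 5 = 37

37


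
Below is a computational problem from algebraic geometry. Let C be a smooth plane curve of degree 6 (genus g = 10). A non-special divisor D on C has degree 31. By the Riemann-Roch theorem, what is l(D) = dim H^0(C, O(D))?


First, compute the genus of a smooth plane curve of degree 6:
g = (d-1)(d-2)/2 = (6-1)(6-2)/2 = 10
For a non-special divisor D (i.e., h^1(D) = 0), Riemann-Roch gives:
l(D) = deg(D) - g + 1
Since deg(D) = 31 >= 2g - 1 = 19, D is non-special.
l(D) = 31 - 10 + 1 = 22

22


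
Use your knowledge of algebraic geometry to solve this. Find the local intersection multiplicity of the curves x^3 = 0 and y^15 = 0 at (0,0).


The intersection multiplicity of V(x^a) and V(y^b) at the origin is:
I(O; V(x^3), V(y^15)) = dim_k(k[x,y]/(x^3, y^15))
A basis for k[x,y]/(x^3, y^15) is the set of monomials x^i * y^j
where 0 <= i < 3 and 0 <= j < 15.
The number of such monomials is 3 * 15 = 45

45


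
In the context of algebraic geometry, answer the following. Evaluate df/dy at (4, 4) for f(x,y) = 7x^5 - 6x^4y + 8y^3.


df/dy = (-6)*x^4 + 3*8*y^2
At (4,4): (-6)*4^4 + 3*8*4^2
= -1536 + 384
= -1152

-1152


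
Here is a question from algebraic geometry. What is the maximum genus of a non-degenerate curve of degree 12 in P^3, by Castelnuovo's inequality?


Castelnuovo's bound: write d - 1 = m(r-1) + epsilon with 0 <= epsilon < r-1.
d - 1 = 12 - 1 = 11
r - 1 = 3 - 1 = 2
11 = 5*2 + 1, so m = 5, epsilon = 1
pi(d, r) = m(m-1)(r-1)/2 + m*epsilon
= 5*4*2/2 + 5*1
= 40/2 + 5
= 20 + 5 = 25

25


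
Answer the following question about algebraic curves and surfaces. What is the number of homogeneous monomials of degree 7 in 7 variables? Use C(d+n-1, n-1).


The number of degree-7 monomials in 7 variables is C(d+n-1, n-1).
= C(7+7-1, 7-1) = C(13, 6)
= 1716

1716


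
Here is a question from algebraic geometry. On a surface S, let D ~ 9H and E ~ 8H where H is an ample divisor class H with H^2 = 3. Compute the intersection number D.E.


Using bilinearity of the intersection pairing on a surface S:
(aH).(bH) = ab * (H.H)
We have H^2 = 3.
D.E = (9H).(8H) = 9*8*3
= 72*3
= 216

216


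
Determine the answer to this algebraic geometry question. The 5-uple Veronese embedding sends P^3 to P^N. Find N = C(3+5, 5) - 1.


The Veronese embedding v_d: P^n -> P^N maps each point to all
degree-d monomials in n+1 homogeneous coordinates.
N = C(n+d, d) - 1
N = C(3+5, 5) - 1
N = C(8, 5) - 1
C(8, 5) = 56
N = 56 - 1 = 55

55


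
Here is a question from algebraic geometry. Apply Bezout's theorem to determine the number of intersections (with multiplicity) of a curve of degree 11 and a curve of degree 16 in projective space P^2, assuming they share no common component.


Bezout's theorem states the intersection count equals the product of degrees.
Intersection count = 11 * 16 = 176

176


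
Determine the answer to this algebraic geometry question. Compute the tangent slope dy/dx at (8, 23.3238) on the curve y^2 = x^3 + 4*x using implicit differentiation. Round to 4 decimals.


Using implicit differentiation of y^2 = x^3 + 4*x:
2y * dy/dx = 3x^2 + 4
dy/dx = (3x^2 + 4)/(2y)
Numerator: 3*8^2 + 4 = 196
Denominator: 2*23.3238 = 46.6476
dy/dx = 196/46.6476 = 4.2017

4.2017


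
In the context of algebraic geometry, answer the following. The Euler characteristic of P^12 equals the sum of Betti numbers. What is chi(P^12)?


The complex projective space P^12 has one cell in each even real dimension 0, 2, ..., 24.
The cohomology groups are H^{2k}(P^12) = Z for k = 0,...,12, and 0 otherwise.
Euler characteristic = sum of Betti numbers = 1 per even-dimensional cohomology group.
chi(P^12) = 12 + 1 = 13

13


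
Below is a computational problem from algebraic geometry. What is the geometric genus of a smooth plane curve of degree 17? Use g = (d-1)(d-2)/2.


Using the genus formula for smooth plane curves:
g = (d-1)(d-2)/2
g = (17-1)(17-2)/2
g = 16*15/2
g = 240/2 = 120

120


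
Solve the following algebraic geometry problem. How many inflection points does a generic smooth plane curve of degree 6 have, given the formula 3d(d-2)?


For a general smooth plane curve C of degree d, the inflection points are
the intersection of C with its Hessian curve, which has degree 3(d-2).
By Bezout, the total intersection number is d * 3(d-2) = 6 * 12 = 72.
For a general curve every flex is ordinary, so each contributes
multiplicity 1 to C·Hess(C), and the number of distinct inflection
points is 3d(d-2).
Inflection points = 3*6*(6-2) = 3*6*4 = 72

72


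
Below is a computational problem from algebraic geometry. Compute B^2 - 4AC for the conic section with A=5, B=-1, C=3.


The discriminant of a conic Ax^2 + Bxy + Cy^2 + ... = 0 is B^2 - 4AC.
B^2 = (-1)^2 = 1
4AC = 4*5*3 = 60
Discriminant = 1 - 60 = -59

-59


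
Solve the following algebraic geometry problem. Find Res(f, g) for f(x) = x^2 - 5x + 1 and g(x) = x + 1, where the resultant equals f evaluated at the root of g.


For Res(f, x - c), we evaluate f at x = c.
f(-1) = (-1)^2 - 5*(-1) + 1
= 1 + 5 + 1
= 6 + 1 = 7
Res(f, g) = 7

7
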